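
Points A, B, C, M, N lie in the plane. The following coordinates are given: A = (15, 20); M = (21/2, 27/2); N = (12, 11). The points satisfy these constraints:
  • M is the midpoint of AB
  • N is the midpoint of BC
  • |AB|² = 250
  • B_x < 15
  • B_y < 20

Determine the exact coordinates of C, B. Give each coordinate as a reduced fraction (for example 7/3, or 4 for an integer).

1. B_x = 6  [B = 2·M−A = 2·(21/2, 27/2)−(15, 20)]
2. B_y = 7  [B = 2·M−A = 2·(21/2, 27/2)−(15, 20)]
   so B = (6, 7)
3. C_x = 18  [C = 2·N−B = 2·(12, 11)−(6, 7)]
4. C_y = 15  [C = 2·N−B = 2·(12, 11)−(6, 7)]
   so C = (18, 15)

C = (18, 15)
B = (6, 7)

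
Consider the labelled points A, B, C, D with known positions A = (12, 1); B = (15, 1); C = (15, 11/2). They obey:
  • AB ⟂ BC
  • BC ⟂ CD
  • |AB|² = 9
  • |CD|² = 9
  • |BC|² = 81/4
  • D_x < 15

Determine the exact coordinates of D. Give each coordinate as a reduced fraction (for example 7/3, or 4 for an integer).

D = (12, 11/2)

1. D_x = 12  [[BC ⟂ CD ⇒ 9/2y-99/4=0] ∩ [|D−(15, 11/2)|²=9]]
2. D_y = 11/2  [[BC ⟂ CD ⇒ 9/2y-99/4=0] ∩ [|D−(15, 11/2)|²=9]]
   so D = (12, 11/2)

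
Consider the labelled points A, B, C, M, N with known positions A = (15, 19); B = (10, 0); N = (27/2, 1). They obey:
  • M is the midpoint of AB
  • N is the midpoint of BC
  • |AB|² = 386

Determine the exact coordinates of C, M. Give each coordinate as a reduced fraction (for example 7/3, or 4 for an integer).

1. M_x = 25/2  [2·M = A+B = (15, 19)+(10, 0)]
2. M_y = 19/2  [2·M = A+B = (15, 19)+(10, 0)]
   so M = (25/2, 19/2)
3. C_x = 17  [C = 2·N−B = 2·(27/2, 1)−(10, 0)]
4. C_y = 2  [C = 2·N−B = 2·(27/2, 1)−(10, 0)]
   so C = (17, 2)

C = (17, 2)
M = (25/2, 19/2)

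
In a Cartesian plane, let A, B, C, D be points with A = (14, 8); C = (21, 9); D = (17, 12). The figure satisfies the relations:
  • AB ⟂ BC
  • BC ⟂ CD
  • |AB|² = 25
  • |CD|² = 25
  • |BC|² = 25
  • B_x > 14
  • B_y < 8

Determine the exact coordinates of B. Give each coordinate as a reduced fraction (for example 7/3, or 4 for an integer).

B = (18, 5)

1. B_x = 18  [[BC ⟂ CD ⇒ 4x-3y-57=0] ∩ [|B−(14, 8)|²=25]]
2. B_y = 5  [[BC ⟂ CD ⇒ 4x-3y-57=0] ∩ [|B−(14, 8)|²=25]]
   so B = (18, 5)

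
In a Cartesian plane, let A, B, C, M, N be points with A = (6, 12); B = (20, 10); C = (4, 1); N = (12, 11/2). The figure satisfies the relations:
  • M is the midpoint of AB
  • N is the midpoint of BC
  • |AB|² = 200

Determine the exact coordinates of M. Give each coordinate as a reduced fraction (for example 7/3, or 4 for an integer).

1. M_x = 13  [2·M = A+B = (6, 12)+(20, 10)]
2. M_y = 11  [2·M = A+B = (6, 12)+(20, 10)]
   so M = (13, 11)

M = (13, 11)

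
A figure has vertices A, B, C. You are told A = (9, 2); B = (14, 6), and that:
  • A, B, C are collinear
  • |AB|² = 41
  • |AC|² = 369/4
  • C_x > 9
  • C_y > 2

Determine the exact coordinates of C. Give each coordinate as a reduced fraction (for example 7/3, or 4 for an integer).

1. C_x = 33/2  [[A, B, C are collinear ⇒ -4x+5y+26=0] ∩ [|C−(9, 2)|²=369/4]]
2. C_y = 8  [[A, B, C are collinear ⇒ -4x+5y+26=0] ∩ [|C−(9, 2)|²=369/4]]
   so C = (33/2, 8)

C = (33/2, 8)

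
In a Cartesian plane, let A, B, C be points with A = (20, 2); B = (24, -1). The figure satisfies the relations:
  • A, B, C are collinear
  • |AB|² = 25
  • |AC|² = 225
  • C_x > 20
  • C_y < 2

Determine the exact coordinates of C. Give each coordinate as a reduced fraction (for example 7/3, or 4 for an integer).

C = (32, -7)

1. C_x = 32  [[A, B, C are collinear ⇒ 3x+4y-68=0] ∩ [|C−(20, 2)|²=225]]
2. C_y = -7  [[A, B, C are collinear ⇒ 3x+4y-68=0] ∩ [|C−(20, 2)|²=225]]
   so C = (32, -7)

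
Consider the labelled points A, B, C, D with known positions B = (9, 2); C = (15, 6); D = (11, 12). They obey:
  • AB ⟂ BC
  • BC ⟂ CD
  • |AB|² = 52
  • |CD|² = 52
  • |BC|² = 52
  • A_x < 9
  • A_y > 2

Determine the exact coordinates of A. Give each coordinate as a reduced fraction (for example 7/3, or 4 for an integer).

1. A_x = 5  [[AB ⟂ BC ⇒ -6x-4y+62=0] ∩ [|A−(9, 2)|²=52]]
2. A_y = 8  [[AB ⟂ BC ⇒ -6x-4y+62=0] ∩ [|A−(9, 2)|²=52]]
   so A = (5, 8)

A = (5, 8)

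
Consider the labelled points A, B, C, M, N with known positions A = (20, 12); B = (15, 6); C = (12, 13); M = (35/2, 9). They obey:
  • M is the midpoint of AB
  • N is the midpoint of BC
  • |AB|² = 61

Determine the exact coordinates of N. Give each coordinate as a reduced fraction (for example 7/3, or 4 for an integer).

1. N_x = 27/2  [2·N = B+C = (15, 6)+(12, 13)]
2. N_y = 19/2  [2·N = B+C = (15, 6)+(12, 13)]
   so N = (27/2, 19/2)

N = (27/2, 19/2)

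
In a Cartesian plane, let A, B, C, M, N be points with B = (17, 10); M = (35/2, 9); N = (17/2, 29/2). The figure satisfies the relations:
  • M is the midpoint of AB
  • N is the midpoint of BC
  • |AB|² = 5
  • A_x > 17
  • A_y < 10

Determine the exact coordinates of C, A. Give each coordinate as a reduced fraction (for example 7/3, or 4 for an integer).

C = (0, 19)
A = (18, 8)

1. A_x = 18  [A = 2·M−B = 2·(35/2, 9)−(17, 10)]
2. A_y = 8  [A = 2·M−B = 2·(35/2, 9)−(17, 10)]
   so A = (18, 8)
3. C_x = 0  [C = 2·N−B = 2·(17/2, 29/2)−(17, 10)]
4. C_y = 19  [C = 2·N−B = 2·(17/2, 29/2)−(17, 10)]
   so C = (0, 19)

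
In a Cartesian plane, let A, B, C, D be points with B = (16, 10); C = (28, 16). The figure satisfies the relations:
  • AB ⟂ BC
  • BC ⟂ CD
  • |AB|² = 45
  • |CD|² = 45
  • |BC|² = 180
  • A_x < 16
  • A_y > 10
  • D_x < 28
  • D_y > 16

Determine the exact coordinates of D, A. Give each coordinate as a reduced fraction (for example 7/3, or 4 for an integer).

D = (25, 22)
A = (13, 16)

1. D_x = 25  [[BC ⟂ CD ⇒ 12x+6y-432=0] ∩ [|D−(28, 16)|²=45]]
2. D_y = 22  [[BC ⟂ CD ⇒ 12x+6y-432=0] ∩ [|D−(28, 16)|²=45]]
   so D = (25, 22)
3. A_x = 13  [[AB ⟂ BC ⇒ -12x-6y+252=0] ∩ [|A−(16, 10)|²=45]]
4. A_y = 16  [[AB ⟂ BC ⇒ -12x-6y+252=0] ∩ [|A−(16, 10)|²=45]]
   so A = (13, 16)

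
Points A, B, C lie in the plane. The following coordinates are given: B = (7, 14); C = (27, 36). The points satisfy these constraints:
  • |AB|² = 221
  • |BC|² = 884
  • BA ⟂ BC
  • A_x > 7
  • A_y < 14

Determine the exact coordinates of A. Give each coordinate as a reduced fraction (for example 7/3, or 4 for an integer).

A = (18, 4)

1. A_x = 18  [[BA ⟂ BC ⇒ 20x+22y-448=0] ∩ [|A−(7, 14)|²=221]]
2. A_y = 4  [[BA ⟂ BC ⇒ 20x+22y-448=0] ∩ [|A−(7, 14)|²=221]]
   so A = (18, 4)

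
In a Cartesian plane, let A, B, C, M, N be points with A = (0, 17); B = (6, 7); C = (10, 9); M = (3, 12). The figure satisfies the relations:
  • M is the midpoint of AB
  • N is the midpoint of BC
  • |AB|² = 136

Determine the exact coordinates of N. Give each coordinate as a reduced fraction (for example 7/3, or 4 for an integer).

1. N_x = 8  [2·N = B+C = (6, 7)+(10, 9)]
2. N_y = 8  [2·N = B+C = (6, 7)+(10, 9)]
   so N = (8, 8)

N = (8, 8)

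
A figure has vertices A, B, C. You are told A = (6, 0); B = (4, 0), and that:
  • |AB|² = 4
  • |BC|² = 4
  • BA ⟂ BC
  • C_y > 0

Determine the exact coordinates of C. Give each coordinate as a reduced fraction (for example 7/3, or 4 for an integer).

1. C_x = 4  [[BA ⟂ BC ⇒ 2x-8=0] ∩ [|C−(4, 0)|²=4]]
2. C_y = 2  [[BA ⟂ BC ⇒ 2x-8=0] ∩ [|C−(4, 0)|²=4]]
   so C = (4, 2)

C = (4, 2)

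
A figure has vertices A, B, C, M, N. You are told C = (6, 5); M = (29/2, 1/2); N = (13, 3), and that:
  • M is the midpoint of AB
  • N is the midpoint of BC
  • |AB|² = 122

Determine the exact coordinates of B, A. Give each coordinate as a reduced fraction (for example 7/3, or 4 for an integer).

1. B_x = 20  [B = 2·N−C = 2·(13, 3)−(6, 5)]
2. B_y = 1  [B = 2·N−C = 2·(13, 3)−(6, 5)]
   so B = (20, 1)
3. A_x = 9  [A = 2·M−B = 2·(29/2, 1/2)−(20, 1)]
4. A_y = 0  [A = 2·M−B = 2·(29/2, 1/2)−(20, 1)]
   so A = (9, 0)

B = (20, 1)
A = (9, 0)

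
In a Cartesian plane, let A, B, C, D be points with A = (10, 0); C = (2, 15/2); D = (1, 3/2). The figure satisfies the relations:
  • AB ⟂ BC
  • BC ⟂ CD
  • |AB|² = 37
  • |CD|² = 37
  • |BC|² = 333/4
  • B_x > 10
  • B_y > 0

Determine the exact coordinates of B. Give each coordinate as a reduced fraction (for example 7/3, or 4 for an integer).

B = (11, 6)

1. B_x = 11  [[BC ⟂ CD ⇒ 1x+6y-47=0] ∩ [|B−(10, 0)|²=37]]
2. B_y = 6  [[BC ⟂ CD ⇒ 1x+6y-47=0] ∩ [|B−(10, 0)|²=37]]
   so B = (11, 6)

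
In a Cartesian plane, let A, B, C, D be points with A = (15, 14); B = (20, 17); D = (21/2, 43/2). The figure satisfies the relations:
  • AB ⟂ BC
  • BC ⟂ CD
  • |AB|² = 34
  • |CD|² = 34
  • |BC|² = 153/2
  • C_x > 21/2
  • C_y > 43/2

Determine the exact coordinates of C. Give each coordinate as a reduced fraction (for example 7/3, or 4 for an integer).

1. C_x = 31/2  [[AB ⟂ BC ⇒ 5x+3y-151=0] ∩ [|C−(21/2, 43/2)|²=34]]
2. C_y = 49/2  [[AB ⟂ BC ⇒ 5x+3y-151=0] ∩ [|C−(21/2, 43/2)|²=34]]
   so C = (31/2, 49/2)

C = (31/2, 49/2)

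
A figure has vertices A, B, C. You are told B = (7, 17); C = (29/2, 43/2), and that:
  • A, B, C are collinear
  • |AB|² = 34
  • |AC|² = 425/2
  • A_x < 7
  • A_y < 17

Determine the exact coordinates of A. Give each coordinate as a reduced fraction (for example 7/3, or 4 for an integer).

1. A_x = 2  [[A, B, C are collinear ⇒ -9/2x+15/2y-96=0] ∩ [|A−(7, 17)|²=34]]
2. A_y = 14  [[A, B, C are collinear ⇒ -9/2x+15/2y-96=0] ∩ [|A−(7, 17)|²=34]]
   so A = (2, 14)

A = (2, 14)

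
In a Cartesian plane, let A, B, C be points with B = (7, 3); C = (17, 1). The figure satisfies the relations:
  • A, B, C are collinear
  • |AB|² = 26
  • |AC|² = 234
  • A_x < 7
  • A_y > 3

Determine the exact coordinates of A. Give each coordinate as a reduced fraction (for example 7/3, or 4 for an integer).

1. A_x = 2  [[A, B, C are collinear ⇒ 2x+10y-44=0] ∩ [|A−(7, 3)|²=26]]
2. A_y = 4  [[A, B, C are collinear ⇒ 2x+10y-44=0] ∩ [|A−(7, 3)|²=26]]
   so A = (2, 4)

A = (2, 4)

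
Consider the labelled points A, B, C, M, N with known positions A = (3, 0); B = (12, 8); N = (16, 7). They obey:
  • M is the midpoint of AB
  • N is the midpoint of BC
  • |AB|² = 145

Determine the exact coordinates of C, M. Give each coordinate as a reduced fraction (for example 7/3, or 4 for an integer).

1. M_x = 15/2  [2·M = A+B = (3, 0)+(12, 8)]
2. M_y = 4  [2·M = A+B = (3, 0)+(12, 8)]
   so M = (15/2, 4)
3. C_x = 20  [C = 2·N−B = 2·(16, 7)−(12, 8)]
4. C_y = 6  [C = 2·N−B = 2·(16, 7)−(12, 8)]
   so C = (20, 6)

C = (20, 6)
M = (15/2, 4)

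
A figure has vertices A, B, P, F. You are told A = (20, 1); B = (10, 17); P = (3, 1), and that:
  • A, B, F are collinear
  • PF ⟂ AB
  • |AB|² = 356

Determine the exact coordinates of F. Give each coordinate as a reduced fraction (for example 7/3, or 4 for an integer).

1. F_x = 1355/89  [[A, B, F are collinear ⇒ -16x-10y+330=0] ∩ [PF ⟂ AB ⇒ -10x+16y+14=0]]
2. F_y = 769/89  [[A, B, F are collinear ⇒ -16x-10y+330=0] ∩ [PF ⟂ AB ⇒ -10x+16y+14=0]]
   so F = (1355/89, 769/89)

F = (1355/89, 769/89)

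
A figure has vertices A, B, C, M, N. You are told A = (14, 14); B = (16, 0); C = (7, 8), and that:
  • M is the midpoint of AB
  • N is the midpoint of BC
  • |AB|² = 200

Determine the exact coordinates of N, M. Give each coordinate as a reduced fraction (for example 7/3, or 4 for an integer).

1. M_x = 15  [2·M = A+B = (14, 14)+(16, 0)]
2. M_y = 7  [2·M = A+B = (14, 14)+(16, 0)]
   so M = (15, 7)
3. N_x = 23/2  [2·N = B+C = (16, 0)+(7, 8)]
4. N_y = 4  [2·N = B+C = (16, 0)+(7, 8)]
   so N = (23/2, 4)

N = (23/2, 4)
M = (15, 7)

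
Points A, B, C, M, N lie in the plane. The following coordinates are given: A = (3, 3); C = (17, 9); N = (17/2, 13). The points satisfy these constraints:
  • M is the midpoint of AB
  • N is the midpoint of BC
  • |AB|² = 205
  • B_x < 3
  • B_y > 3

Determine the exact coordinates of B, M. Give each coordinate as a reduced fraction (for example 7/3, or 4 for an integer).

1. B_x = 0  [B = 2·N−C = 2·(17/2, 13)−(17, 9)]
2. B_y = 17  [B = 2·N−C = 2·(17/2, 13)−(17, 9)]
   so B = (0, 17)
3. M_x = 3/2  [2·M = A+B = (3, 3)+(0, 17)]
4. M_y = 10  [2·M = A+B = (3, 3)+(0, 17)]
   so M = (3/2, 10)

B = (0, 17)
M = (3/2, 10)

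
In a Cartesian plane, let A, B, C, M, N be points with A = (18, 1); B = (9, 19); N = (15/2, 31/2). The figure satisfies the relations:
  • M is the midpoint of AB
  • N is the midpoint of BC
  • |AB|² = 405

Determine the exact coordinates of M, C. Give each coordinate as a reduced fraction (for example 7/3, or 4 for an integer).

M = (27/2, 10)
C = (6, 12)

1. M_x = 27/2  [2·M = A+B = (18, 1)+(9, 19)]
2. M_y = 10  [2·M = A+B = (18, 1)+(9, 19)]
   so M = (27/2, 10)
3. C_x = 6  [C = 2·N−B = 2·(15/2, 31/2)−(9, 19)]
4. C_y = 12  [C = 2·N−B = 2·(15/2, 31/2)−(9, 19)]
   so C = (6, 12)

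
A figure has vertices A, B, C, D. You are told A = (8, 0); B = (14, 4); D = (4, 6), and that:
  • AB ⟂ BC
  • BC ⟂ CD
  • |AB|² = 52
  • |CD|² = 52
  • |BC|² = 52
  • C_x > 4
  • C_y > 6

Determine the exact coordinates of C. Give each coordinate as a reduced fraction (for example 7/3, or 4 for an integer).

1. C_x = 10  [[AB ⟂ BC ⇒ 6x+4y-100=0] ∩ [|C−(4, 6)|²=52]]
2. C_y = 10  [[AB ⟂ BC ⇒ 6x+4y-100=0] ∩ [|C−(4, 6)|²=52]]
   so C = (10, 10)

C = (10, 10)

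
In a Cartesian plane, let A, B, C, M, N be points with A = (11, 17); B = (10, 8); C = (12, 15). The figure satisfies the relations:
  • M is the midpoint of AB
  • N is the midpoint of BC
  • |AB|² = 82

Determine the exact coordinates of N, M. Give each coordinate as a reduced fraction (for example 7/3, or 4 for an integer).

1. M_x = 21/2  [2·M = A+B = (11, 17)+(10, 8)]
2. M_y = 25/2  [2·M = A+B = (11, 17)+(10, 8)]
   so M = (21/2, 25/2)
3. N_x = 11  [2·N = B+C = (10, 8)+(12, 15)]
4. N_y = 23/2  [2·N = B+C = (10, 8)+(12, 15)]
   so N = (11, 23/2)

N = (11, 23/2)
M = (21/2, 25/2)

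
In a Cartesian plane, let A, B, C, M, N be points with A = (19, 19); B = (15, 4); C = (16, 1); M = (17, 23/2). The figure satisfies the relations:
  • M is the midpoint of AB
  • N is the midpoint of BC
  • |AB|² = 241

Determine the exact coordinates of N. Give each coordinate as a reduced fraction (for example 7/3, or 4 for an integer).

N = (31/2, 5/2)

1. N_x = 31/2  [2·N = B+C = (15, 4)+(16, 1)]
2. N_y = 5/2  [2·N = B+C = (15, 4)+(16, 1)]
   so N = (31/2, 5/2)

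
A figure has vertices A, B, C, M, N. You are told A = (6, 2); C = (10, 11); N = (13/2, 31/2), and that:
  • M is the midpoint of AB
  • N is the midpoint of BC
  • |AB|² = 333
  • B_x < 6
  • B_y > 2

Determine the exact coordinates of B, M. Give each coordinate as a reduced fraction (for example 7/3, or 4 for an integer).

B = (3, 20)
M = (9/2, 11)

1. B_x = 3  [B = 2·N−C = 2·(13/2, 31/2)−(10, 11)]
2. B_y = 20  [B = 2·N−C = 2·(13/2, 31/2)−(10, 11)]
   so B = (3, 20)
3. M_x = 9/2  [2·M = A+B = (6, 2)+(3, 20)]
4. M_y = 11  [2·M = A+B = (6, 2)+(3, 20)]
   so M = (9/2, 11)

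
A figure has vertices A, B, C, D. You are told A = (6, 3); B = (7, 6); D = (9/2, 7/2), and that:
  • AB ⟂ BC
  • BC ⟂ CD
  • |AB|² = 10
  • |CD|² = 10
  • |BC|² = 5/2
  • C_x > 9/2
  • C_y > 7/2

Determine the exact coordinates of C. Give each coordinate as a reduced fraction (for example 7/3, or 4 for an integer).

C = (11/2, 13/2)

1. C_x = 11/2  [[AB ⟂ BC ⇒ 1x+3y-25=0] ∩ [|C−(9/2, 7/2)|²=10]]
2. C_y = 13/2  [[AB ⟂ BC ⇒ 1x+3y-25=0] ∩ [|C−(9/2, 7/2)|²=10]]
   so C = (11/2, 13/2)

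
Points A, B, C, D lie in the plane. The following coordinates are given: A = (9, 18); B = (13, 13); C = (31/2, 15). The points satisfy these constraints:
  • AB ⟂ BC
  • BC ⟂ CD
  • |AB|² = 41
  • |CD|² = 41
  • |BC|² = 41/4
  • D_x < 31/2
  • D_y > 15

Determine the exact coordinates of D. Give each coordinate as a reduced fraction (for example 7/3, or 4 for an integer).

1. D_x = 23/2  [[BC ⟂ CD ⇒ 5/2x+2y-275/4=0] ∩ [|D−(31/2, 15)|²=41]]
2. D_y = 20  [[BC ⟂ CD ⇒ 5/2x+2y-275/4=0] ∩ [|D−(31/2, 15)|²=41]]
   so D = (23/2, 20)

D = (23/2, 20)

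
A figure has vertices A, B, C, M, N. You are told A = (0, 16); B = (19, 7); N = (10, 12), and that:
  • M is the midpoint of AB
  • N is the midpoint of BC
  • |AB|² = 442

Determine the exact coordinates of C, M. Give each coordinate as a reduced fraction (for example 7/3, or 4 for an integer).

1. M_x = 19/2  [2·M = A+B = (0, 16)+(19, 7)]
2. M_y = 23/2  [2·M = A+B = (0, 16)+(19, 7)]
   so M = (19/2, 23/2)
3. C_x = 1  [C = 2·N−B = 2·(10, 12)−(19, 7)]
4. C_y = 17  [C = 2·N−B = 2·(10, 12)−(19, 7)]
   so C = (1, 17)

C = (1, 17)
M = (19/2, 23/2)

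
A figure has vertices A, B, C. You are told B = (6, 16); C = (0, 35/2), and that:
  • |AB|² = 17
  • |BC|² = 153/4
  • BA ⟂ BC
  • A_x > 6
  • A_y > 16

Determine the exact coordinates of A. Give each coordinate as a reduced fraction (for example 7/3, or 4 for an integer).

1. A_x = 7  [[BA ⟂ BC ⇒ -6x+3/2y+12=0] ∩ [|A−(6, 16)|²=17]]
2. A_y = 20  [[BA ⟂ BC ⇒ -6x+3/2y+12=0] ∩ [|A−(6, 16)|²=17]]
   so A = (7, 20)

A = (7, 20)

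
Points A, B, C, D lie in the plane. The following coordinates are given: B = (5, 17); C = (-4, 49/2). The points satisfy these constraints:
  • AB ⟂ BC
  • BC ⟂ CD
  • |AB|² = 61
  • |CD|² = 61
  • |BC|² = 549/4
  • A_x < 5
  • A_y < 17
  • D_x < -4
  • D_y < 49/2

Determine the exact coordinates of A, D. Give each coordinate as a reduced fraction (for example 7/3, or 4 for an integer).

A = (0, 11)
D = (-9, 37/2)

1. A_x = 0  [[AB ⟂ BC ⇒ 9x-15/2y+165/2=0] ∩ [|A−(5, 17)|²=61]]
2. A_y = 11  [[AB ⟂ BC ⇒ 9x-15/2y+165/2=0] ∩ [|A−(5, 17)|²=61]]
   so A = (0, 11)
3. D_x = -9  [[BC ⟂ CD ⇒ -9x+15/2y-879/4=0] ∩ [|D−(-4, 49/2)|²=61]]
4. D_y = 37/2  [[BC ⟂ CD ⇒ -9x+15/2y-879/4=0] ∩ [|D−(-4, 49/2)|²=61]]
   so D = (-9, 37/2)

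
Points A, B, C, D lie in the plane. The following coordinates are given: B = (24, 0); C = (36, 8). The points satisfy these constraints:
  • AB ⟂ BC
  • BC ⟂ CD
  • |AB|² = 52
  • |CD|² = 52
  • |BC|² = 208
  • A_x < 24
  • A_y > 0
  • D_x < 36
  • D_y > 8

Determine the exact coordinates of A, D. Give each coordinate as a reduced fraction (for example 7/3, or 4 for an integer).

A = (20, 6)
D = (32, 14)

1. A_x = 20  [[AB ⟂ BC ⇒ -12x-8y+288=0] ∩ [|A−(24, 0)|²=52]]
2. A_y = 6  [[AB ⟂ BC ⇒ -12x-8y+288=0] ∩ [|A−(24, 0)|²=52]]
   so A = (20, 6)
3. D_x = 32  [[BC ⟂ CD ⇒ 12x+8y-496=0] ∩ [|D−(36, 8)|²=52]]
4. D_y = 14  [[BC ⟂ CD ⇒ 12x+8y-496=0] ∩ [|D−(36, 8)|²=52]]
   so D = (32, 14)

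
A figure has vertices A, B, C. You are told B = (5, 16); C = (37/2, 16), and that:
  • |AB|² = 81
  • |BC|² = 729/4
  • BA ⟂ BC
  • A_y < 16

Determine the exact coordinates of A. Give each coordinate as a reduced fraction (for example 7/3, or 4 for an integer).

1. A_x = 5  [[BA ⟂ BC ⇒ 27/2x-135/2=0] ∩ [|A−(5, 16)|²=81]]
2. A_y = 7  [[BA ⟂ BC ⇒ 27/2x-135/2=0] ∩ [|A−(5, 16)|²=81]]
   so A = (5, 7)

A = (5, 7)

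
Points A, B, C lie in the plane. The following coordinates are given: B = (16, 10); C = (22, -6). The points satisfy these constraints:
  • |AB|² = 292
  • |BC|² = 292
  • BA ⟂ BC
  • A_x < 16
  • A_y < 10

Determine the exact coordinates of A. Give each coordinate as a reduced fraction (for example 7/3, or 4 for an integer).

A = (0, 4)

1. A_x = 0  [[BA ⟂ BC ⇒ 6x-16y+64=0] ∩ [|A−(16, 10)|²=292]]
2. A_y = 4  [[BA ⟂ BC ⇒ 6x-16y+64=0] ∩ [|A−(16, 10)|²=292]]
   so A = (0, 4)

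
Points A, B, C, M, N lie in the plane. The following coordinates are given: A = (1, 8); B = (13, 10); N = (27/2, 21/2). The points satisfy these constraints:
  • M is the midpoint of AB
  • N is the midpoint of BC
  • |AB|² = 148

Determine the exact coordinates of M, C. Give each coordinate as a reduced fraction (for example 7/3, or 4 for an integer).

M = (7, 9)
C = (14, 11)

1. M_x = 7  [2·M = A+B = (1, 8)+(13, 10)]
2. M_y = 9  [2·M = A+B = (1, 8)+(13, 10)]
   so M = (7, 9)
3. C_x = 14  [C = 2·N−B = 2·(27/2, 21/2)−(13, 10)]
4. C_y = 11  [C = 2·N−B = 2·(27/2, 21/2)−(13, 10)]
   so C = (14, 11)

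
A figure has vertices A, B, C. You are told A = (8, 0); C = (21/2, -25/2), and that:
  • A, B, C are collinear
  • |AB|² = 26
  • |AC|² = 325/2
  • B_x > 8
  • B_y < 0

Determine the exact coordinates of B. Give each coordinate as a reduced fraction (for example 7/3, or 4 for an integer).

B = (9, -5)

1. B_x = 9  [[A, B, C are collinear ⇒ -25/2x-5/2y+100=0] ∩ [|B−(8, 0)|²=26]]
2. B_y = -5  [[A, B, C are collinear ⇒ -25/2x-5/2y+100=0] ∩ [|B−(8, 0)|²=26]]
   so B = (9, -5)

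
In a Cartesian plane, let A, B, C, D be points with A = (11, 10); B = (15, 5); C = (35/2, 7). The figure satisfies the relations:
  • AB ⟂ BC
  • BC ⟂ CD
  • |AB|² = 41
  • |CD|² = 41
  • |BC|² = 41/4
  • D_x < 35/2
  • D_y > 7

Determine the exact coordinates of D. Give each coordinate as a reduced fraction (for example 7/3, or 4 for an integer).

1. D_x = 27/2  [[BC ⟂ CD ⇒ 5/2x+2y-231/4=0] ∩ [|D−(35/2, 7)|²=41]]
2. D_y = 12  [[BC ⟂ CD ⇒ 5/2x+2y-231/4=0] ∩ [|D−(35/2, 7)|²=41]]
   so D = (27/2, 12)

D = (27/2, 12)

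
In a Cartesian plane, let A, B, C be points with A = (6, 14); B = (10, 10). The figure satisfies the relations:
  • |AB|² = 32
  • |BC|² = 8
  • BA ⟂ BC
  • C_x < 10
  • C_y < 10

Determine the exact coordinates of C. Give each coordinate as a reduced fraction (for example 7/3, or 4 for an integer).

C = (8, 8)

1. C_x = 8  [[BA ⟂ BC ⇒ -4x+4y=0] ∩ [|C−(10, 10)|²=8]]
2. C_y = 8  [[BA ⟂ BC ⇒ -4x+4y=0] ∩ [|C−(10, 10)|²=8]]
   so C = (8, 8)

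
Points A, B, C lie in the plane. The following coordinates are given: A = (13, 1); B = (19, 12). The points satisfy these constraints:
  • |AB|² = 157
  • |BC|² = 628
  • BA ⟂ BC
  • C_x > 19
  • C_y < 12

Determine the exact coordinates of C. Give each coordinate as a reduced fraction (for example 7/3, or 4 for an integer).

1. C_x = 41  [[BA ⟂ BC ⇒ -6x-11y+246=0] ∩ [|C−(19, 12)|²=628]]
2. C_y = 0  [[BA ⟂ BC ⇒ -6x-11y+246=0] ∩ [|C−(19, 12)|²=628]]
   so C = (41, 0)

C = (41, 0)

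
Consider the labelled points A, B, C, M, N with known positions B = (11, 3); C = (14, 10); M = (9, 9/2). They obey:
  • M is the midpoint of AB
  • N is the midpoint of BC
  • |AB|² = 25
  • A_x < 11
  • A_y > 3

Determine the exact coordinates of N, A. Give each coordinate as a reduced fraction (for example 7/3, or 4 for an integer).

1. A_x = 7  [A = 2·M−B = 2·(9, 9/2)−(11, 3)]
2. A_y = 6  [A = 2·M−B = 2·(9, 9/2)−(11, 3)]
   so A = (7, 6)
3. N_x = 25/2  [2·N = B+C = (11, 3)+(14, 10)]
4. N_y = 13/2  [2·N = B+C = (11, 3)+(14, 10)]
   so N = (25/2, 13/2)

N = (25/2, 13/2)
A = (7, 6)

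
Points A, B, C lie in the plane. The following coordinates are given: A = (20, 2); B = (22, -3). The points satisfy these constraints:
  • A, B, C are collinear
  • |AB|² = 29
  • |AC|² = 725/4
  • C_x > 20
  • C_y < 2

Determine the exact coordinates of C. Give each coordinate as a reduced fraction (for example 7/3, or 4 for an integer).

C = (25, -21/2)

1. C_x = 25  [[A, B, C are collinear ⇒ 5x+2y-104=0] ∩ [|C−(20, 2)|²=725/4]]
2. C_y = -21/2  [[A, B, C are collinear ⇒ 5x+2y-104=0] ∩ [|C−(20, 2)|²=725/4]]
   so C = (25, -21/2)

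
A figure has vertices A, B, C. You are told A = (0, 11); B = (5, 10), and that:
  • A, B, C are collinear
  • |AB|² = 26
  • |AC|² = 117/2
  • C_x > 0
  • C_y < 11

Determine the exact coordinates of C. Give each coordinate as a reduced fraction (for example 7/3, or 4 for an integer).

C = (15/2, 19/2)

1. C_x = 15/2  [[A, B, C are collinear ⇒ 1x+5y-55=0] ∩ [|C−(0, 11)|²=117/2]]
2. C_y = 19/2  [[A, B, C are collinear ⇒ 1x+5y-55=0] ∩ [|C−(0, 11)|²=117/2]]
   so C = (15/2, 19/2)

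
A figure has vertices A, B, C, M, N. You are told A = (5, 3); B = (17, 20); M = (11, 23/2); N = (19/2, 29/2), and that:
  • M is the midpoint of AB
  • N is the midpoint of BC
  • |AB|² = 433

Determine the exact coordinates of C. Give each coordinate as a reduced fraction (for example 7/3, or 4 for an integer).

C = (2, 9)

1. C_x = 2  [C = 2·N−B = 2·(19/2, 29/2)−(17, 20)]
2. C_y = 9  [C = 2·N−B = 2·(19/2, 29/2)−(17, 20)]
   so C = (2, 9)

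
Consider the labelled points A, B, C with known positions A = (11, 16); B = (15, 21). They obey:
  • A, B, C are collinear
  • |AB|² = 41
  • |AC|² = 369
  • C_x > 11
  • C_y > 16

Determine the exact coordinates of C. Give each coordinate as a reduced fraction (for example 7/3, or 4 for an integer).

1. C_x = 23  [[A, B, C are collinear ⇒ -5x+4y-9=0] ∩ [|C−(11, 16)|²=369]]
2. C_y = 31  [[A, B, C are collinear ⇒ -5x+4y-9=0] ∩ [|C−(11, 16)|²=369]]
   so C = (23, 31)

C = (23, 31)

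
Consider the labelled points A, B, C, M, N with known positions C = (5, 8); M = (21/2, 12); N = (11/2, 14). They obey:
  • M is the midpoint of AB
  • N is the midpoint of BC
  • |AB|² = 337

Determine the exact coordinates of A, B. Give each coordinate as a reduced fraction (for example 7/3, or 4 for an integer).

1. B_x = 6  [B = 2·N−C = 2·(11/2, 14)−(5, 8)]
2. B_y = 20  [B = 2·N−C = 2·(11/2, 14)−(5, 8)]
   so B = (6, 20)
3. A_x = 15  [A = 2·M−B = 2·(21/2, 12)−(6, 20)]
4. A_y = 4  [A = 2·M−B = 2·(21/2, 12)−(6, 20)]
   so A = (15, 4)

A = (15, 4)
B = (6, 20)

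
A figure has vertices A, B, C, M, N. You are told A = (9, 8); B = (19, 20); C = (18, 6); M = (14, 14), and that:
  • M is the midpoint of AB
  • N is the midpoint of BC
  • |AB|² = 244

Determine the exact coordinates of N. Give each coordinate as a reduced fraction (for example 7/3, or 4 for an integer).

1. N_x = 37/2  [2·N = B+C = (19, 20)+(18, 6)]
2. N_y = 13  [2·N = B+C = (19, 20)+(18, 6)]
   so N = (37/2, 13)

N = (37/2, 13)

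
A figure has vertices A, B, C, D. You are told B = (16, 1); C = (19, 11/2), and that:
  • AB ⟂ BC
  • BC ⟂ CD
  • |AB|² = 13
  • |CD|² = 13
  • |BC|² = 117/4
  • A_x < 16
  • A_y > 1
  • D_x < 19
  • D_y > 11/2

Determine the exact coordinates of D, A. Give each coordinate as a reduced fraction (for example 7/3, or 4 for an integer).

1. D_x = 16  [[BC ⟂ CD ⇒ 3x+9/2y-327/4=0] ∩ [|D−(19, 11/2)|²=13]]
2. D_y = 15/2  [[BC ⟂ CD ⇒ 3x+9/2y-327/4=0] ∩ [|D−(19, 11/2)|²=13]]
   so D = (16, 15/2)
3. A_x = 13  [[AB ⟂ BC ⇒ -3x-9/2y+105/2=0] ∩ [|A−(16, 1)|²=13]]
4. A_y = 3  [[AB ⟂ BC ⇒ -3x-9/2y+105/2=0] ∩ [|A−(16, 1)|²=13]]
   so A = (13, 3)

D = (16, 15/2)
A = (13, 3)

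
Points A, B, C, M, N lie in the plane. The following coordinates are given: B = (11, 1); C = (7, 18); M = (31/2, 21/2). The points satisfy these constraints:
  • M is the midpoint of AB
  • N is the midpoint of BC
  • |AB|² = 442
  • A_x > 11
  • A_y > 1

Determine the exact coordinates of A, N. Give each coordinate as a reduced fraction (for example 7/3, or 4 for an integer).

1. A_x = 20  [A = 2·M−B = 2·(31/2, 21/2)−(11, 1)]
2. A_y = 20  [A = 2·M−B = 2·(31/2, 21/2)−(11, 1)]
   so A = (20, 20)
3. N_x = 9  [2·N = B+C = (11, 1)+(7, 18)]
4. N_y = 19/2  [2·N = B+C = (11, 1)+(7, 18)]
   so N = (9, 19/2)

A = (20, 20)
N = (9, 19/2)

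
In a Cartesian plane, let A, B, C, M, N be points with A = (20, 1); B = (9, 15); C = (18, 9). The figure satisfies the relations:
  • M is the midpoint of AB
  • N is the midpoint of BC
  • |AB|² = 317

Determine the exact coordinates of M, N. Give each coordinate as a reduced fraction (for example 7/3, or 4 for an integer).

1. M_x = 29/2  [2·M = A+B = (20, 1)+(9, 15)]
2. M_y = 8  [2·M = A+B = (20, 1)+(9, 15)]
   so M = (29/2, 8)
3. N_x = 27/2  [2·N = B+C = (9, 15)+(18, 9)]
4. N_y = 12  [2·N = B+C = (9, 15)+(18, 9)]
   so N = (27/2, 12)

M = (29/2, 8)
N = (27/2, 12)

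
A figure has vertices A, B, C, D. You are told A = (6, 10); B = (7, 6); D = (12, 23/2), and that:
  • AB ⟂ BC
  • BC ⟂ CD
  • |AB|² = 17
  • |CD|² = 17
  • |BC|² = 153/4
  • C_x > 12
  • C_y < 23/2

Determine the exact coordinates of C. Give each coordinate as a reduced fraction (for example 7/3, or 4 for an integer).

1. C_x = 13  [[AB ⟂ BC ⇒ 1x-4y+17=0] ∩ [|C−(12, 23/2)|²=17]]
2. C_y = 15/2  [[AB ⟂ BC ⇒ 1x-4y+17=0] ∩ [|C−(12, 23/2)|²=17]]
   so C = (13, 15/2)

C = (13, 15/2)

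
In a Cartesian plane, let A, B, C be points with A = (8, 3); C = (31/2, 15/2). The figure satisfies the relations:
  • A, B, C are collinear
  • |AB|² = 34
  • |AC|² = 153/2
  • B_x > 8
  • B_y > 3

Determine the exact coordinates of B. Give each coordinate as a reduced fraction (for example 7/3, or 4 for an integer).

B = (13, 6)

1. B_x = 13  [[A, B, C are collinear ⇒ 9/2x-15/2y-27/2=0] ∩ [|B−(8, 3)|²=34]]
2. B_y = 6  [[A, B, C are collinear ⇒ 9/2x-15/2y-27/2=0] ∩ [|B−(8, 3)|²=34]]
   so B = (13, 6)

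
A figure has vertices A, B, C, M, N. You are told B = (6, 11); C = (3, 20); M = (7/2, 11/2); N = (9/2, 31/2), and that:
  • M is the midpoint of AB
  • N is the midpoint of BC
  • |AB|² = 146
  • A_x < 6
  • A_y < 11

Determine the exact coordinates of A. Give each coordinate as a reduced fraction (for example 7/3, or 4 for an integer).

1. A_x = 1  [A = 2·M−B = 2·(7/2, 11/2)−(6, 11)]
2. A_y = 0  [A = 2·M−B = 2·(7/2, 11/2)−(6, 11)]
   so A = (1, 0)

A = (1, 0)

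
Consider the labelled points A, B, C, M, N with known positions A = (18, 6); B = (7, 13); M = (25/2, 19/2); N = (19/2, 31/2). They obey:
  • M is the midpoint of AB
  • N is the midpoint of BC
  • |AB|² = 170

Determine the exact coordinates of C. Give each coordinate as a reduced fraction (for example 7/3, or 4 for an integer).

C = (12, 18)

1. C_x = 12  [C = 2·N−B = 2·(19/2, 31/2)−(7, 13)]
2. C_y = 18  [C = 2·N−B = 2·(19/2, 31/2)−(7, 13)]
   so C = (12, 18)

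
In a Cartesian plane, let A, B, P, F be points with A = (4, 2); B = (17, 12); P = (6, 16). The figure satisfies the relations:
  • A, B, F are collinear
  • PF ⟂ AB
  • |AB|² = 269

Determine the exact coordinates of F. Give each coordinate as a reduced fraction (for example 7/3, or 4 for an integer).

F = (3234/269, 2198/269)

1. F_x = 3234/269  [[A, B, F are collinear ⇒ -10x+13y+14=0] ∩ [PF ⟂ AB ⇒ 13x+10y-238=0]]
2. F_y = 2198/269  [[A, B, F are collinear ⇒ -10x+13y+14=0] ∩ [PF ⟂ AB ⇒ 13x+10y-238=0]]
   so F = (3234/269, 2198/269)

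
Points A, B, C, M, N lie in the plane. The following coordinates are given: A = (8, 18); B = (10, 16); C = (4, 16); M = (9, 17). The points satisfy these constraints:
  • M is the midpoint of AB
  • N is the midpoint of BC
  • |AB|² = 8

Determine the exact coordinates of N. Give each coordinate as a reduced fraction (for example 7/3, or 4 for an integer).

1. N_x = 7  [2·N = B+C = (10, 16)+(4, 16)]
2. N_y = 16  [2·N = B+C = (10, 16)+(4, 16)]
   so N = (7, 16)

N = (7, 16)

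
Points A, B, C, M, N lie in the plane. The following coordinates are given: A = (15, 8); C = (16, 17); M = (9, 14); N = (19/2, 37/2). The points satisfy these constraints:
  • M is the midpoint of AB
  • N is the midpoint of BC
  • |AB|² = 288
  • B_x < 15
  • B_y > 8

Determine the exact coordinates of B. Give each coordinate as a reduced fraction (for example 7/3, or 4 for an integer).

B = (3, 20)

1. B_x = 3  [B = 2·M−A = 2·(9, 14)−(15, 8)]
2. B_y = 20  [B = 2·M−A = 2·(9, 14)−(15, 8)]
   so B = (3, 20)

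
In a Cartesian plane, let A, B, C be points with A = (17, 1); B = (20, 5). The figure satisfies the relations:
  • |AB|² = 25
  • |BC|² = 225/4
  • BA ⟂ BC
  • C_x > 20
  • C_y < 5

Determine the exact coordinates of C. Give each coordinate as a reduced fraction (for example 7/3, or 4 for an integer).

1. C_x = 26  [[BA ⟂ BC ⇒ -3x-4y+80=0] ∩ [|C−(20, 5)|²=225/4]]
2. C_y = 1/2  [[BA ⟂ BC ⇒ -3x-4y+80=0] ∩ [|C−(20, 5)|²=225/4]]
   so C = (26, 1/2)

C = (26, 1/2)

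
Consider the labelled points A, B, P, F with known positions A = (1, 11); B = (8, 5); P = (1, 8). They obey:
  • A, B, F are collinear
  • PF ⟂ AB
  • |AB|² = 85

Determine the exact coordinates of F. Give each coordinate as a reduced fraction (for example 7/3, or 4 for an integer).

1. F_x = 211/85  [[A, B, F are collinear ⇒ 6x+7y-83=0] ∩ [PF ⟂ AB ⇒ 7x-6y+41=0]]
2. F_y = 827/85  [[A, B, F are collinear ⇒ 6x+7y-83=0] ∩ [PF ⟂ AB ⇒ 7x-6y+41=0]]
   so F = (211/85, 827/85)

F = (211/85, 827/85)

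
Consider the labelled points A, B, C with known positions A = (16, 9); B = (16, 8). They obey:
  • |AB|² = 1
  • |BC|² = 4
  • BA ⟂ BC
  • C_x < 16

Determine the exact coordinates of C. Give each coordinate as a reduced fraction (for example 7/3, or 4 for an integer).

1. C_x = 14  [[BA ⟂ BC ⇒ 1y-8=0] ∩ [|C−(16, 8)|²=4]]
2. C_y = 8  [[BA ⟂ BC ⇒ 1y-8=0] ∩ [|C−(16, 8)|²=4]]
   so C = (14, 8)

C = (14, 8)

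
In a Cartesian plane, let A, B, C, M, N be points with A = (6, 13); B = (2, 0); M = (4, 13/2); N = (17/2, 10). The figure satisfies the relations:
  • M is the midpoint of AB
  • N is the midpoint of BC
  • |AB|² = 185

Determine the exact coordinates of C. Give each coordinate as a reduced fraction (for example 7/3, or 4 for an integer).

C = (15, 20)

1. C_x = 15  [C = 2·N−B = 2·(17/2, 10)−(2, 0)]
2. C_y = 20  [C = 2·N−B = 2·(17/2, 10)−(2, 0)]
   so C = (15, 20)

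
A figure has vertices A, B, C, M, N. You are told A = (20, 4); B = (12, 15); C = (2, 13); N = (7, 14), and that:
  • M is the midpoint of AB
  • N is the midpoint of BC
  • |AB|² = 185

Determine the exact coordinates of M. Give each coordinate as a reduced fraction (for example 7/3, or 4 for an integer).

1. M_x = 16  [2·M = A+B = (20, 4)+(12, 15)]
2. M_y = 19/2  [2·M = A+B = (20, 4)+(12, 15)]
   so M = (16, 19/2)

M = (16, 19/2)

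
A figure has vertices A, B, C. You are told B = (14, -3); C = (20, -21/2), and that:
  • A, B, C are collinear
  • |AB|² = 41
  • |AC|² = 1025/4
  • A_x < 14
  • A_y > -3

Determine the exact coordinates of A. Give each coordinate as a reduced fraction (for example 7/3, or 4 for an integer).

1. A_x = 10  [[A, B, C are collinear ⇒ 15/2x+6y-87=0] ∩ [|A−(14, -3)|²=41]]
2. A_y = 2  [[A, B, C are collinear ⇒ 15/2x+6y-87=0] ∩ [|A−(14, -3)|²=41]]
   so A = (10, 2)

A = (10, 2)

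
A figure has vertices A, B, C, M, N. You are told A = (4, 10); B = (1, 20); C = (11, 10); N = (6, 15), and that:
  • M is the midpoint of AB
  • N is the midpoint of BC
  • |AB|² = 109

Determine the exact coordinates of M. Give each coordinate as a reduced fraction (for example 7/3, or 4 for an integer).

1. M_x = 5/2  [2·M = A+B = (4, 10)+(1, 20)]
2. M_y = 15  [2·M = A+B = (4, 10)+(1, 20)]
   so M = (5/2, 15)

M = (5/2, 15)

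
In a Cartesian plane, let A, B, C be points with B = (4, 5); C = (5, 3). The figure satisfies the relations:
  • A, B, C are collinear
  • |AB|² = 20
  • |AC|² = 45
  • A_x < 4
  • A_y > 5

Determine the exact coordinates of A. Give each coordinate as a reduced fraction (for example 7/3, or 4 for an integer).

1. A_x = 2  [[A, B, C are collinear ⇒ 2x+1y-13=0] ∩ [|A−(4, 5)|²=20]]
2. A_y = 9  [[A, B, C are collinear ⇒ 2x+1y-13=0] ∩ [|A−(4, 5)|²=20]]
   so A = (2, 9)

A = (2, 9)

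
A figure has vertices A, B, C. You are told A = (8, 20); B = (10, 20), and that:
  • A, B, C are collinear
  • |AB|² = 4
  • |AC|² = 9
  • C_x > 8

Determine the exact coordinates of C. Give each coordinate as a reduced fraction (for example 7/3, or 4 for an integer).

C = (11, 20)

1. C_x = 11  [[A, B, C are collinear ⇒ 2y-40=0] ∩ [|C−(8, 20)|²=9]]
2. C_y = 20  [[A, B, C are collinear ⇒ 2y-40=0] ∩ [|C−(8, 20)|²=9]]
   so C = (11, 20)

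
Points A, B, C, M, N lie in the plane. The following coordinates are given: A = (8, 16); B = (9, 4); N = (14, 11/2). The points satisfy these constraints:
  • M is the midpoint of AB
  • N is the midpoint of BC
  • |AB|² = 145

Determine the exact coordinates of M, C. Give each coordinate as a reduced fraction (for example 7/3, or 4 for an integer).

1. M_x = 17/2  [2·M = A+B = (8, 16)+(9, 4)]
2. M_y = 10  [2·M = A+B = (8, 16)+(9, 4)]
   so M = (17/2, 10)
3. C_x = 19  [C = 2·N−B = 2·(14, 11/2)−(9, 4)]
4. C_y = 7  [C = 2·N−B = 2·(14, 11/2)−(9, 4)]
   so C = (19, 7)

M = (17/2, 10)
C = (19, 7)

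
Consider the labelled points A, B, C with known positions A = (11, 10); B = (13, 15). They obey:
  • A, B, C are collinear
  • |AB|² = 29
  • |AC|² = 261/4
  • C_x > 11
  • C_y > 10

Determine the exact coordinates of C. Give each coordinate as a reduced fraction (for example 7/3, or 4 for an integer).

C = (14, 35/2)

1. C_x = 14  [[A, B, C are collinear ⇒ -5x+2y+35=0] ∩ [|C−(11, 10)|²=261/4]]
2. C_y = 35/2  [[A, B, C are collinear ⇒ -5x+2y+35=0] ∩ [|C−(11, 10)|²=261/4]]
   so C = (14, 35/2)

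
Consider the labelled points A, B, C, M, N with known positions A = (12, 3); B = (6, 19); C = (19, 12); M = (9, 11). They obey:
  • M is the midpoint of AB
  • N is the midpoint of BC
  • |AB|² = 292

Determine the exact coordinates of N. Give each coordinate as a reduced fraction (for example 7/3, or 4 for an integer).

1. N_x = 25/2  [2·N = B+C = (6, 19)+(19, 12)]
2. N_y = 31/2  [2·N = B+C = (6, 19)+(19, 12)]
   so N = (25/2, 31/2)

N = (25/2, 31/2)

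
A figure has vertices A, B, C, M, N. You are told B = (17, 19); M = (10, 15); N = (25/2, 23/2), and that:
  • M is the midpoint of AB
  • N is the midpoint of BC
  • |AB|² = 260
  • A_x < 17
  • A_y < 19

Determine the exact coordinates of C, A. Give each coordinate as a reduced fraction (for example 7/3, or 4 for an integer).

1. A_x = 3  [A = 2·M−B = 2·(10, 15)−(17, 19)]
2. A_y = 11  [A = 2·M−B = 2·(10, 15)−(17, 19)]
   so A = (3, 11)
3. C_x = 8  [C = 2·N−B = 2·(25/2, 23/2)−(17, 19)]
4. C_y = 4  [C = 2·N−B = 2·(25/2, 23/2)−(17, 19)]
   so C = (8, 4)

C = (8, 4)
A = (3, 11)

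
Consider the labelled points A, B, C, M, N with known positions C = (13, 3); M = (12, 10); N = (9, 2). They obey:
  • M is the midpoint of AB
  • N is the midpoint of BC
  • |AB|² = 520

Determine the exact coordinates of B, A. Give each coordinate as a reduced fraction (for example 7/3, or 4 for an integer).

1. B_x = 5  [B = 2·N−C = 2·(9, 2)−(13, 3)]
2. B_y = 1  [B = 2·N−C = 2·(9, 2)−(13, 3)]
   so B = (5, 1)
3. A_x = 19  [A = 2·M−B = 2·(12, 10)−(5, 1)]
4. A_y = 19  [A = 2·M−B = 2·(12, 10)−(5, 1)]
   so A = (19, 19)

B = (5, 1)
A = (19, 19)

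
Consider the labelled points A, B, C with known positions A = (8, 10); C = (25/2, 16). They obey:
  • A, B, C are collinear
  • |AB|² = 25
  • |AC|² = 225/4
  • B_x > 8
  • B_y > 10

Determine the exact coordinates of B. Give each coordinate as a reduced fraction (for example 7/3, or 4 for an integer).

1. B_x = 11  [[A, B, C are collinear ⇒ 6x-9/2y-3=0] ∩ [|B−(8, 10)|²=25]]
2. B_y = 14  [[A, B, C are collinear ⇒ 6x-9/2y-3=0] ∩ [|B−(8, 10)|²=25]]
   so B = (11, 14)

B = (11, 14)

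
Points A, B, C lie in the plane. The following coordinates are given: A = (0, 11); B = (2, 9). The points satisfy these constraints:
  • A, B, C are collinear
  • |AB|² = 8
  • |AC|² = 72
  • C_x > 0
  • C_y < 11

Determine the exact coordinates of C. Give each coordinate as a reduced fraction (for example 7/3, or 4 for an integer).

1. C_x = 6  [[A, B, C are collinear ⇒ 2x+2y-22=0] ∩ [|C−(0, 11)|²=72]]
2. C_y = 5  [[A, B, C are collinear ⇒ 2x+2y-22=0] ∩ [|C−(0, 11)|²=72]]
   so C = (6, 5)

C = (6, 5)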